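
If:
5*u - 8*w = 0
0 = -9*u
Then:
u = 0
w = 0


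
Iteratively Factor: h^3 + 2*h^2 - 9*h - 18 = (h - 3)*(h^2 + 5*h + 6) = (h - 3)*(h + 2)*(h + 3)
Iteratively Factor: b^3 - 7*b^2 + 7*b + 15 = (b - 5)*(b^2 - 2*b - 3) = (b - 5)*(b + 1)*(b - 3)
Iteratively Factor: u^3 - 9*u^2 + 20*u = (u - 5)*(u^2 - 4*u) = (u - 5)*(u - 4)*(u)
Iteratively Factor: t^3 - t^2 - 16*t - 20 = (t + 2)*(t^2 - 3*t - 10) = (t - 5)*(t + 2)*(t + 2)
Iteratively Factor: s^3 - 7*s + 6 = (s - 1)*(s^2 + s - 6) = (s - 1)*(s + 3)*(s - 2)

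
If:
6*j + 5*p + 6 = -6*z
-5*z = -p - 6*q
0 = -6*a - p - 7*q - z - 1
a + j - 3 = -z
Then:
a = -205*z/174 - 9/29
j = 31*z/174 + 96/29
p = -41*z/29 - 150/29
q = 31*z/29 + 25/29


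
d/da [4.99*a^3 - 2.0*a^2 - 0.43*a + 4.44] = 14.97*a^2 - 4.0*a - 0.43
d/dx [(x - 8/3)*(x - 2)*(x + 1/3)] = 3*x^2 - 26*x/3 + 34/9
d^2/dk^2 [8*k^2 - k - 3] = 16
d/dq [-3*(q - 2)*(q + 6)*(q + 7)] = -9*q^2 - 66*q - 48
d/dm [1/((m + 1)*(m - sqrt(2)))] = ((-m + sqrt(2))*(m + 1) - (m - sqrt(2))^2)/((m + 1)^2*(m - sqrt(2))^3)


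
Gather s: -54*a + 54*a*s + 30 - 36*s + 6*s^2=-54*a + 6*s^2 + s*(54*a - 36) + 30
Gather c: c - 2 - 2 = c - 4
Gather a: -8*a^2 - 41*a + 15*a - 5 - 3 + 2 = -8*a^2 - 26*a - 6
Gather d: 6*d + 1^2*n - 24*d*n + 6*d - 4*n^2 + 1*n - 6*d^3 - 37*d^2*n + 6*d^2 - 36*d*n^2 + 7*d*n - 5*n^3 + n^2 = -6*d^3 + d^2*(6 - 37*n) + d*(-36*n^2 - 17*n + 12) - 5*n^3 - 3*n^2 + 2*n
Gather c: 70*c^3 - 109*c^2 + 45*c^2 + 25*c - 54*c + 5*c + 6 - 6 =70*c^3 - 64*c^2 - 24*c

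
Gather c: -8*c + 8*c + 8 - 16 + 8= 0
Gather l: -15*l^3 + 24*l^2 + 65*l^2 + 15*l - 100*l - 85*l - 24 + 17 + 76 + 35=-15*l^3 + 89*l^2 - 170*l + 104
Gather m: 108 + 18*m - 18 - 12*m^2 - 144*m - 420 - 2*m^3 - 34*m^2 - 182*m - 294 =-2*m^3 - 46*m^2 - 308*m - 624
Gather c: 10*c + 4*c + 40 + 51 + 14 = 14*c + 105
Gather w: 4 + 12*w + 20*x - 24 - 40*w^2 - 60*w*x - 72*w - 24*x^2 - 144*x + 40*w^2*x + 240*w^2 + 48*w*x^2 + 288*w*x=w^2*(40*x + 200) + w*(48*x^2 + 228*x - 60) - 24*x^2 - 124*x - 20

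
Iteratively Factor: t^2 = (t)*(t)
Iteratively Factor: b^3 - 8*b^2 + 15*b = (b - 5)*(b^2 - 3*b) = b*(b - 5)*(b - 3)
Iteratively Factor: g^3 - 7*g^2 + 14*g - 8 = (g - 4)*(g^2 - 3*g + 2) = (g - 4)*(g - 2)*(g - 1)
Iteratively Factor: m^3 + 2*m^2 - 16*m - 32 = (m + 4)*(m^2 - 2*m - 8) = (m - 4)*(m + 4)*(m + 2)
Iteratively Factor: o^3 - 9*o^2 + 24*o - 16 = (o - 4)*(o^2 - 5*o + 4) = (o - 4)^2*(o - 1)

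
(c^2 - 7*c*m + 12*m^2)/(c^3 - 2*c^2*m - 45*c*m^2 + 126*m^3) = (c - 4*m)/(c^2 + c*m - 42*m^2)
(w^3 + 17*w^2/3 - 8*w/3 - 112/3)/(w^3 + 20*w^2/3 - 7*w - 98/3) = (w^2 + 8*w + 16)/(w^2 + 9*w + 14)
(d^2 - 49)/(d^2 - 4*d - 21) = (d + 7)/(d + 3)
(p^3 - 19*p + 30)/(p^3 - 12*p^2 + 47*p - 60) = (p^2 + 3*p - 10)/(p^2 - 9*p + 20)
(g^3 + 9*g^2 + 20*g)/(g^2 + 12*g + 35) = g*(g + 4)/(g + 7)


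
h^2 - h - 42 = (h - 7)*(h + 6)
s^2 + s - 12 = (s - 3)*(s + 4)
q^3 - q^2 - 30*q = q*(q - 6)*(q + 5)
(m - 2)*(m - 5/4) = m^2 - 13*m/4 + 5/2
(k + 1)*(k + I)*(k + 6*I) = k^3 + k^2 + 7*I*k^2 - 6*k + 7*I*k - 6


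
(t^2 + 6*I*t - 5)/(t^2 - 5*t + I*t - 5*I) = (t + 5*I)/(t - 5)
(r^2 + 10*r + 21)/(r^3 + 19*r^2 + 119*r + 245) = (r + 3)/(r^2 + 12*r + 35)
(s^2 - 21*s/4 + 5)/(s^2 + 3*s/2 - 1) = (4*s^2 - 21*s + 20)/(2*(2*s^2 + 3*s - 2))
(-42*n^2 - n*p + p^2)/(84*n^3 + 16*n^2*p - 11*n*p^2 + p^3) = (6*n + p)/(-12*n^2 - 4*n*p + p^2)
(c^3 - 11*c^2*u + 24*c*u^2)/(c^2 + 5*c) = (c^2 - 11*c*u + 24*u^2)/(c + 5)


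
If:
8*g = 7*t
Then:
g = 7*t/8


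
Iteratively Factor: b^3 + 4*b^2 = (b)*(b^2 + 4*b) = b*(b + 4)*(b)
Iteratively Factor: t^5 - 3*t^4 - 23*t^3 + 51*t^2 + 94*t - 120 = (t - 3)*(t^4 - 23*t^2 - 18*t + 40) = (t - 3)*(t + 2)*(t^3 - 2*t^2 - 19*t + 20) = (t - 3)*(t - 1)*(t + 2)*(t^2 - t - 20) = (t - 3)*(t - 1)*(t + 2)*(t + 4)*(t - 5)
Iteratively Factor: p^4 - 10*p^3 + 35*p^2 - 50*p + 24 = (p - 1)*(p^3 - 9*p^2 + 26*p - 24) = (p - 2)*(p - 1)*(p^2 - 7*p + 12) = (p - 4)*(p - 2)*(p - 1)*(p - 3)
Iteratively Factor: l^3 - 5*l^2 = (l - 5)*(l^2) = l*(l - 5)*(l)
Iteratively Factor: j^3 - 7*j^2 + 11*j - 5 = (j - 1)*(j^2 - 6*j + 5) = (j - 1)^2*(j - 5)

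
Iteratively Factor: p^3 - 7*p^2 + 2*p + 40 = (p + 2)*(p^2 - 9*p + 20) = (p - 4)*(p + 2)*(p - 5)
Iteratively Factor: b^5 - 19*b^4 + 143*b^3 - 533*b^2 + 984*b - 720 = (b - 4)*(b^4 - 15*b^3 + 83*b^2 - 201*b + 180) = (b - 4)*(b - 3)*(b^3 - 12*b^2 + 47*b - 60) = (b - 4)^2*(b - 3)*(b^2 - 8*b + 15) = (b - 4)^2*(b - 3)^2*(b - 5)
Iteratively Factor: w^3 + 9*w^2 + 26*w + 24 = (w + 4)*(w^2 + 5*w + 6) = (w + 3)*(w + 4)*(w + 2)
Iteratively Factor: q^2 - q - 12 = (q + 3)*(q - 4)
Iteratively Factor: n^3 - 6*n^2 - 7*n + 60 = (n - 4)*(n^2 - 2*n - 15) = (n - 5)*(n - 4)*(n + 3)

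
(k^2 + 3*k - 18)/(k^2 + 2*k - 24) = (k - 3)/(k - 4)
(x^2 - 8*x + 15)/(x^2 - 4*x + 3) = (x - 5)/(x - 1)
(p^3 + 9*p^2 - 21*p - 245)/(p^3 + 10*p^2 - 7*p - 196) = (p - 5)/(p - 4)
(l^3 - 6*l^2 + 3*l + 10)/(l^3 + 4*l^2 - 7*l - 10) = (l - 5)/(l + 5)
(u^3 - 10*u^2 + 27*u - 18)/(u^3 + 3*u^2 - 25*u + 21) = (u - 6)/(u + 7)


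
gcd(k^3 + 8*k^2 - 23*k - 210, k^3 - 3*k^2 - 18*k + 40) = k - 5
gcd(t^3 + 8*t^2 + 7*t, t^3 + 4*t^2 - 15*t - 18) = t + 1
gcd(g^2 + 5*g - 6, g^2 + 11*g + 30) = g + 6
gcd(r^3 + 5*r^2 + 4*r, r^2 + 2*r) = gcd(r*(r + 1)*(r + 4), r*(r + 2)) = r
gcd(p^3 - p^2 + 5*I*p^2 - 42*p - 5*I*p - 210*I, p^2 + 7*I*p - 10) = p + 5*I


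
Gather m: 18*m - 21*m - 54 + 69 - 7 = 8 - 3*m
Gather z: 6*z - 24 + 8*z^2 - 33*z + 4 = 8*z^2 - 27*z - 20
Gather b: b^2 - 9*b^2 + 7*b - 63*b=-8*b^2 - 56*b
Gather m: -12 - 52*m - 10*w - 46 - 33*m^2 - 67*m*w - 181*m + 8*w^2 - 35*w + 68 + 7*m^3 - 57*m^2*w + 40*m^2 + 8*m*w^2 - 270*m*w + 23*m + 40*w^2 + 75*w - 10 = 7*m^3 + m^2*(7 - 57*w) + m*(8*w^2 - 337*w - 210) + 48*w^2 + 30*w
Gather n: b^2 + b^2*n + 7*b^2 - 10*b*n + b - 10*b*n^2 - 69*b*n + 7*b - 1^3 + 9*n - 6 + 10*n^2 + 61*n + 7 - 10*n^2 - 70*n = 8*b^2 - 10*b*n^2 + 8*b + n*(b^2 - 79*b)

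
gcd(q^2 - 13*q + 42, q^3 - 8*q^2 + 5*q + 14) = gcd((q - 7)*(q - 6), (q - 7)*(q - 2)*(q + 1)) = q - 7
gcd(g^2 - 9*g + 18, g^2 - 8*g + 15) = g - 3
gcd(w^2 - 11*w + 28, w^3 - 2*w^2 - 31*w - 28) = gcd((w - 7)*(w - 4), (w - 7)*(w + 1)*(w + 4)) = w - 7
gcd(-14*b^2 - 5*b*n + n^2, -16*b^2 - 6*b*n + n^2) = 2*b + n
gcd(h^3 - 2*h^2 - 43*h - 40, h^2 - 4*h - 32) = h - 8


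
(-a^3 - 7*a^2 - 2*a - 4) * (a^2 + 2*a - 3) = -a^5 - 9*a^4 - 13*a^3 + 13*a^2 - 2*a + 12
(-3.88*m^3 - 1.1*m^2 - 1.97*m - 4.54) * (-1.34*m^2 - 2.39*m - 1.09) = 5.1992*m^5 + 10.7472*m^4 + 9.498*m^3 + 11.9909*m^2 + 12.9979*m + 4.9486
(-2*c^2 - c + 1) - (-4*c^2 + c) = 2*c^2 - 2*c + 1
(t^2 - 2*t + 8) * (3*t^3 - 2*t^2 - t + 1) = 3*t^5 - 8*t^4 + 27*t^3 - 13*t^2 - 10*t + 8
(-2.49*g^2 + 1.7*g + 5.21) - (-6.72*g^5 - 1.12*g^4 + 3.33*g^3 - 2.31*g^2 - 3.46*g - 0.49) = 6.72*g^5 + 1.12*g^4 - 3.33*g^3 - 0.18*g^2 + 5.16*g + 5.7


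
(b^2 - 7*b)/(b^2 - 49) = b/(b + 7)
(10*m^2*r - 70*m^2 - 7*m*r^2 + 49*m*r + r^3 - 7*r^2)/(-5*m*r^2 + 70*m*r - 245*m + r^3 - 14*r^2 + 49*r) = (-2*m + r)/(r - 7)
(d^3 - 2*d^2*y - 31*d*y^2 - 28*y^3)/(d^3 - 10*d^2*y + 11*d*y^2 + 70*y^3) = (-d^2 - 5*d*y - 4*y^2)/(-d^2 + 3*d*y + 10*y^2)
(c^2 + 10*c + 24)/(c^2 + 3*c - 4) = (c + 6)/(c - 1)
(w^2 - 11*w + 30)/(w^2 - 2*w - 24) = (w - 5)/(w + 4)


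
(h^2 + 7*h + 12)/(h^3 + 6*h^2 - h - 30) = (h + 4)/(h^2 + 3*h - 10)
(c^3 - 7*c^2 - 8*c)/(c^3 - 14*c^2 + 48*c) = (c + 1)/(c - 6)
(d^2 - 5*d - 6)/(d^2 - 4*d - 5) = (d - 6)/(d - 5)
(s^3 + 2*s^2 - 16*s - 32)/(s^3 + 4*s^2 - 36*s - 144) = (s^2 - 2*s - 8)/(s^2 - 36)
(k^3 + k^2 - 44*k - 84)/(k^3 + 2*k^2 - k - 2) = (k^2 - k - 42)/(k^2 - 1)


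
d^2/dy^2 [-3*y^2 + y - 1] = -6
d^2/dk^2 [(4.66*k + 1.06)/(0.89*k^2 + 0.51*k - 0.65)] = ((1.78*k + 0.51)*(3.56*k + 1.02)*(4.66*k + 1.06) - (24.8844*k + 6.64)*(0.89*k^2 + 0.51*k - 0.65))/(0.89*k^2 + 0.51*k - 0.65)^3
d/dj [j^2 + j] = 2*j + 1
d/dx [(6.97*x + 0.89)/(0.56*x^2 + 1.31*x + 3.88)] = (-3.9032*x^2 - 0.9968*x + 25.8777)/(0.3136*x^4 + 1.4672*x^3 + 6.0617*x^2 + 10.1656*x + 15.0544)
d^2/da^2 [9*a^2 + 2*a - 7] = 18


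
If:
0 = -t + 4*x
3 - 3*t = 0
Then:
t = 1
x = 1/4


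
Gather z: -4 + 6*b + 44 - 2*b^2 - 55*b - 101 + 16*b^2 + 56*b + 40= 14*b^2 + 7*b - 21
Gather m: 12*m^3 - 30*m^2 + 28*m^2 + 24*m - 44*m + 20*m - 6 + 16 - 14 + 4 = 12*m^3 - 2*m^2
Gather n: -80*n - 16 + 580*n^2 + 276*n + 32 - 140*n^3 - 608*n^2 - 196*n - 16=-140*n^3 - 28*n^2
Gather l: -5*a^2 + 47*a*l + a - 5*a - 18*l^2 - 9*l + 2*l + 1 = -5*a^2 - 4*a - 18*l^2 + l*(47*a - 7) + 1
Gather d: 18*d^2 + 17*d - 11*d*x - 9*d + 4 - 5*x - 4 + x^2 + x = 18*d^2 + d*(8 - 11*x) + x^2 - 4*x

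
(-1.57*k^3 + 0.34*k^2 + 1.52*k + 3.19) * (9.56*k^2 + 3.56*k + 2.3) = -15.0092*k^5 - 2.3388*k^4 + 12.1306*k^3 + 36.6896*k^2 + 14.8524*k + 7.337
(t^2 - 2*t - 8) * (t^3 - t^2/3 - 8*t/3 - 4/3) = t^5 - 7*t^4/3 - 10*t^3 + 20*t^2/3 + 24*t + 32/3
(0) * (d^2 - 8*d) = 0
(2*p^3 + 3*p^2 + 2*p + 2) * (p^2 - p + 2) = 2*p^5 + p^4 + 3*p^3 + 6*p^2 + 2*p + 4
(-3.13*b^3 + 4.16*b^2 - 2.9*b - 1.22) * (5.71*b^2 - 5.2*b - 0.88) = -17.8723*b^5 + 40.0296*b^4 - 35.4366*b^3 + 4.453*b^2 + 8.896*b + 1.0736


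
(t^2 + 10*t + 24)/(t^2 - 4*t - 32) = (t + 6)/(t - 8)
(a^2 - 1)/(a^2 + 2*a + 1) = (a - 1)/(a + 1)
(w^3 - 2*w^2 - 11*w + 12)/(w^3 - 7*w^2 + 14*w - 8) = (w + 3)/(w - 2)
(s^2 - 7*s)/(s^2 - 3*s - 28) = s/(s + 4)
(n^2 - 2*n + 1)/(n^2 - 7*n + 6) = (n - 1)/(n - 6)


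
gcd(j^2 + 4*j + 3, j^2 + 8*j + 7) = j + 1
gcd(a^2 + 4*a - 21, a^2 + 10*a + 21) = a + 7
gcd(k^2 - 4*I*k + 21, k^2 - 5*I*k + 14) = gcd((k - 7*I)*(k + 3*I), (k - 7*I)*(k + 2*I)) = k - 7*I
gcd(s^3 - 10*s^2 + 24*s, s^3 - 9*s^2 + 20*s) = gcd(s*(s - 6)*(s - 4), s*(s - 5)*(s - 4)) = s^2 - 4*s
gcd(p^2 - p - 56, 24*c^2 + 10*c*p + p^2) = 1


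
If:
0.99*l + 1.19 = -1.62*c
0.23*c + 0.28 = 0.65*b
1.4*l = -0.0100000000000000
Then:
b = 0.17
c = -0.73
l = -0.01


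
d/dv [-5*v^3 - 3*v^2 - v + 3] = -15*v^2 - 6*v - 1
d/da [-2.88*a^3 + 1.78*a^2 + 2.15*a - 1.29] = -8.64*a^2 + 3.56*a + 2.15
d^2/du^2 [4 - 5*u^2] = -10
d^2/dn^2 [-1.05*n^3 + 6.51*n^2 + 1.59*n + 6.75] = 13.02 - 6.3*n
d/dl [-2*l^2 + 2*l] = 2 - 4*l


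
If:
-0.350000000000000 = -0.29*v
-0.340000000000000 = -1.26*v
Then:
No Solution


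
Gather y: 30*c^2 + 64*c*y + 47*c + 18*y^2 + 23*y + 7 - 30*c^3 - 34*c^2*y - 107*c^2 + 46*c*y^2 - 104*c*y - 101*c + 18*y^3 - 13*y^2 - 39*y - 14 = -30*c^3 - 77*c^2 - 54*c + 18*y^3 + y^2*(46*c + 5) + y*(-34*c^2 - 40*c - 16) - 7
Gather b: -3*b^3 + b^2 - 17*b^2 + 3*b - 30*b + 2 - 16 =-3*b^3 - 16*b^2 - 27*b - 14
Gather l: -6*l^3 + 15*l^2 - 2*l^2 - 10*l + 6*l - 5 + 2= -6*l^3 + 13*l^2 - 4*l - 3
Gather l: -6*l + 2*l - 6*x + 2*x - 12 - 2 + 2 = -4*l - 4*x - 12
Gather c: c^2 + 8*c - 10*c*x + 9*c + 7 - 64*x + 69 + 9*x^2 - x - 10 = c^2 + c*(17 - 10*x) + 9*x^2 - 65*x + 66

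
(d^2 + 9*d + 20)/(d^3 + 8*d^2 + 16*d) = (d + 5)/(d*(d + 4))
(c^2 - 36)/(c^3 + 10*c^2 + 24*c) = (c - 6)/(c*(c + 4))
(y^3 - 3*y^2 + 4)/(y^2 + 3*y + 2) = (y^2 - 4*y + 4)/(y + 2)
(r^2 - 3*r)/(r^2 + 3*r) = (r - 3)/(r + 3)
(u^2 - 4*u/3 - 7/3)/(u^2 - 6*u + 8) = (3*u^2 - 4*u - 7)/(3*(u^2 - 6*u + 8))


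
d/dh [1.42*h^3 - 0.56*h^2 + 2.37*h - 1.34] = 4.26*h^2 - 1.12*h + 2.37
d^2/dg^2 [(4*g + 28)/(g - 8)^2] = 8*(g + 37)/(g - 8)^4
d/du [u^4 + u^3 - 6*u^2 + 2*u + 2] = 4*u^3 + 3*u^2 - 12*u + 2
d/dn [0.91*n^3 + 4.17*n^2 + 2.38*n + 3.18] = 2.73*n^2 + 8.34*n + 2.38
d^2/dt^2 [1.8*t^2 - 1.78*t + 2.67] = 3.60000000000000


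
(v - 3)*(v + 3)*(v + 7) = v^3 + 7*v^2 - 9*v - 63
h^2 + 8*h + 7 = (h + 1)*(h + 7)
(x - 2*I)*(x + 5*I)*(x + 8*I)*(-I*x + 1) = -I*x^4 + 12*x^3 + 25*I*x^2 + 66*x + 80*I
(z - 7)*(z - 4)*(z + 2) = z^3 - 9*z^2 + 6*z + 56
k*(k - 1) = k^2 - k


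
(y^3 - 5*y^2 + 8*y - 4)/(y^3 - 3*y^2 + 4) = (y - 1)/(y + 1)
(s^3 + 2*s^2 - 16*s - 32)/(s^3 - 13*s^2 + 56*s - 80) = (s^2 + 6*s + 8)/(s^2 - 9*s + 20)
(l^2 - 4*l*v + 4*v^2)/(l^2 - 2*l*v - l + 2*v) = (l - 2*v)/(l - 1)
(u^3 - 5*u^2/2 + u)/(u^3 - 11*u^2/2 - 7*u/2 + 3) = u*(u - 2)/(u^2 - 5*u - 6)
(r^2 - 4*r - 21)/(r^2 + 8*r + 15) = (r - 7)/(r + 5)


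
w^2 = w^2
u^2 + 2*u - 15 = (u - 3)*(u + 5)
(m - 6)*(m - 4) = m^2 - 10*m + 24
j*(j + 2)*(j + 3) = j^3 + 5*j^2 + 6*j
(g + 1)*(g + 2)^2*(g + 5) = g^4 + 10*g^3 + 33*g^2 + 44*g + 20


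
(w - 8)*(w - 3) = w^2 - 11*w + 24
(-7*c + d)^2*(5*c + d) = 245*c^3 - 21*c^2*d - 9*c*d^2 + d^3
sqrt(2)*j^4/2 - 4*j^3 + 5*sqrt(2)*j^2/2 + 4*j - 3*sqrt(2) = (j - 1)*(j - 3*sqrt(2))*(j - sqrt(2))*(sqrt(2)*j/2 + sqrt(2)/2)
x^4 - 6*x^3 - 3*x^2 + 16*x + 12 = (x - 6)*(x - 2)*(x + 1)^2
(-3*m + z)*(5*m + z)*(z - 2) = -15*m^2*z + 30*m^2 + 2*m*z^2 - 4*m*z + z^3 - 2*z^2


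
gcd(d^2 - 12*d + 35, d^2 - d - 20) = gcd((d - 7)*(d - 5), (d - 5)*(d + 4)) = d - 5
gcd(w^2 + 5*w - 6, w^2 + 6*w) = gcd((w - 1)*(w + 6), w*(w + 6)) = w + 6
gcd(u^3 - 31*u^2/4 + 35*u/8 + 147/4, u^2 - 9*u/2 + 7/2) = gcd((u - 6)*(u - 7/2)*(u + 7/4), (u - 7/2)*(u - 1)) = u - 7/2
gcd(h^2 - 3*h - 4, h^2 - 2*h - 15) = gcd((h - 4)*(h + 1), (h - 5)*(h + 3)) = 1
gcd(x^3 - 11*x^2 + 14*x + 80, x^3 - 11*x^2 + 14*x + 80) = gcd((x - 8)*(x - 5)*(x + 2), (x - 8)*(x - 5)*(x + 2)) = x^3 - 11*x^2 + 14*x + 80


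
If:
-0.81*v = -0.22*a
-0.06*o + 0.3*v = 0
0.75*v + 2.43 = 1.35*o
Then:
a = 1.49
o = 2.02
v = 0.40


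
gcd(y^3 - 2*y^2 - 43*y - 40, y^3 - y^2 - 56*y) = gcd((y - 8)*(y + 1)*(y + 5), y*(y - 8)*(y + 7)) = y - 8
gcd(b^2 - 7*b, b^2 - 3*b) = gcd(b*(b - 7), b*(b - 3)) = b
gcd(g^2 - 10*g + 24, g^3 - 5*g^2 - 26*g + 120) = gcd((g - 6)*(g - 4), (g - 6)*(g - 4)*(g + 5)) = g^2 - 10*g + 24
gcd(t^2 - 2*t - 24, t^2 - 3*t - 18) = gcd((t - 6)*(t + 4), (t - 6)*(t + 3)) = t - 6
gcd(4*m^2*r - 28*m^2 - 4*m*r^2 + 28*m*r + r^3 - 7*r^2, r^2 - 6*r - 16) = 1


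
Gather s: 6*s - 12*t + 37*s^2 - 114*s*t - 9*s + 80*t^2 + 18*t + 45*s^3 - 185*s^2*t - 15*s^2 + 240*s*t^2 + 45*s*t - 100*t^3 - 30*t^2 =45*s^3 + s^2*(22 - 185*t) + s*(240*t^2 - 69*t - 3) - 100*t^3 + 50*t^2 + 6*t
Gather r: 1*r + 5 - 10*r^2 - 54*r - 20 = -10*r^2 - 53*r - 15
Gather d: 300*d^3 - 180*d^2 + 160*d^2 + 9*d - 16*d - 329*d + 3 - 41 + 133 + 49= 300*d^3 - 20*d^2 - 336*d + 144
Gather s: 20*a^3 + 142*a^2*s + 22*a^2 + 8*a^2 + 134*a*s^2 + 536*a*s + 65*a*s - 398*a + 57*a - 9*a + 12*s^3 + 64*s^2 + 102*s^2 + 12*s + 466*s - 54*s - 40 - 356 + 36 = 20*a^3 + 30*a^2 - 350*a + 12*s^3 + s^2*(134*a + 166) + s*(142*a^2 + 601*a + 424) - 360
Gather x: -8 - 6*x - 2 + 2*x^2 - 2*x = 2*x^2 - 8*x - 10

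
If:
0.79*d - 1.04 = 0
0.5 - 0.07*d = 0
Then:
No Solution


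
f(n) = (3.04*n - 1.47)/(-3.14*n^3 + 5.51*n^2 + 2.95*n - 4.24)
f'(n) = (3.04*n - 1.47)*(9.42*n^2 - 11.02*n - 2.95)/(-3.14*n^3 + 5.51*n^2 + 2.95*n - 4.24)^2 + 3.04/(-3.14*n^3 + 5.51*n^2 + 2.95*n - 4.24) = (19.0912*n^3 - 30.5978*n^2 + 16.1994*n - 8.5531)/(9.8596*n^6 - 34.6028*n^5 + 11.8341*n^4 + 59.1362*n^3 - 38.0223*n^2 - 25.016*n + 17.9776)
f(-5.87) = -0.02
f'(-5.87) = -0.01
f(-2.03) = -0.20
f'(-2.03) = -0.22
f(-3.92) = -0.05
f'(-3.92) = -0.03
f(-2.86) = -0.10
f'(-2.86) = -0.07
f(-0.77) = 2.10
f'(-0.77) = -14.60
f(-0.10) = 0.40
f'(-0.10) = -0.52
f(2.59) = -0.45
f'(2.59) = 0.79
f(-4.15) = -0.05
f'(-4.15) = -0.02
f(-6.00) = -0.02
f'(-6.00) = -0.01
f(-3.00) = -0.09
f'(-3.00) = -0.06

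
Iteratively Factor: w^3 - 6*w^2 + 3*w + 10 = (w + 1)*(w^2 - 7*w + 10) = (w - 2)*(w + 1)*(w - 5)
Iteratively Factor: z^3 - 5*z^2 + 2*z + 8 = (z - 4)*(z^2 - z - 2) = (z - 4)*(z + 1)*(z - 2)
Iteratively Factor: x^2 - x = (x)*(x - 1)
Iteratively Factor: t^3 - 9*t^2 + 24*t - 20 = (t - 5)*(t^2 - 4*t + 4) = (t - 5)*(t - 2)*(t - 2)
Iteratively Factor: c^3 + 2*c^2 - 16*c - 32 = (c + 4)*(c^2 - 2*c - 8) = (c + 2)*(c + 4)*(c - 4)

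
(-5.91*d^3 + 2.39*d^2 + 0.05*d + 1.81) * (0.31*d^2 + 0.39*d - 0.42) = -1.8321*d^5 - 1.564*d^4 + 3.4298*d^3 - 0.4232*d^2 + 0.6849*d - 0.7602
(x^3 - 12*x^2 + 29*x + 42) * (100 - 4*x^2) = -4*x^5 + 48*x^4 - 16*x^3 - 1368*x^2 + 2900*x + 4200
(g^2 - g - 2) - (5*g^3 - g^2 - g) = -5*g^3 + 2*g^2 - 2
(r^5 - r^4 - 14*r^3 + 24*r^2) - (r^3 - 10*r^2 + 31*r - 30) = r^5 - r^4 - 15*r^3 + 34*r^2 - 31*r + 30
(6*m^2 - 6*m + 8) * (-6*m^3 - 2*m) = -36*m^5 + 36*m^4 - 60*m^3 + 12*m^2 - 16*m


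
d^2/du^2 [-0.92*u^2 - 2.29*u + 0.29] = -1.84000000000000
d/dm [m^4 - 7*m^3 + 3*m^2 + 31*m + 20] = 4*m^3 - 21*m^2 + 6*m + 31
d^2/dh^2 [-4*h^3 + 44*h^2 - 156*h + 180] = 88 - 24*h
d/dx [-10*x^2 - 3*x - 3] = -20*x - 3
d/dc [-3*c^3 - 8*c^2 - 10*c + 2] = -9*c^2 - 16*c - 10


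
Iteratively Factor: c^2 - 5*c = (c)*(c - 5)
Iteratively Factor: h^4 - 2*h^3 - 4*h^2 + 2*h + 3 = (h + 1)*(h^3 - 3*h^2 - h + 3) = (h - 1)*(h + 1)*(h^2 - 2*h - 3) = (h - 3)*(h - 1)*(h + 1)*(h + 1)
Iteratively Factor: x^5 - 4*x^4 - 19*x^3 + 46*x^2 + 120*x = (x - 4)*(x^4 - 19*x^2 - 30*x) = (x - 5)*(x - 4)*(x^3 + 5*x^2 + 6*x) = (x - 5)*(x - 4)*(x + 3)*(x^2 + 2*x) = x*(x - 5)*(x - 4)*(x + 3)*(x + 2)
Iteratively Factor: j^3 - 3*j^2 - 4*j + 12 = (j + 2)*(j^2 - 5*j + 6) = (j - 3)*(j + 2)*(j - 2)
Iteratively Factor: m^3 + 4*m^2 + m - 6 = (m + 3)*(m^2 + m - 2) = (m + 2)*(m + 3)*(m - 1)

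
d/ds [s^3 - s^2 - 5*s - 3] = 3*s^2 - 2*s - 5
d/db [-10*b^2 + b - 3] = 1 - 20*b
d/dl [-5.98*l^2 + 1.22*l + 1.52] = 1.22 - 11.96*l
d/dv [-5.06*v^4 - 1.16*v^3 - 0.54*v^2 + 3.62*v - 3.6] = -20.24*v^3 - 3.48*v^2 - 1.08*v + 3.62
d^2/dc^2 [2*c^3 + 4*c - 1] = 12*c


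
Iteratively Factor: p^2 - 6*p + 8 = (p - 4)*(p - 2)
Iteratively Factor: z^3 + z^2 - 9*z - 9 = (z + 1)*(z^2 - 9) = (z + 1)*(z + 3)*(z - 3)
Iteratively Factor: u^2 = (u)*(u)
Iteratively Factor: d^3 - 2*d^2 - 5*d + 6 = (d - 3)*(d^2 + d - 2) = (d - 3)*(d - 1)*(d + 2)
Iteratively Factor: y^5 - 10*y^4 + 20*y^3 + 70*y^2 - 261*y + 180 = (y + 3)*(y^4 - 13*y^3 + 59*y^2 - 107*y + 60) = (y - 1)*(y + 3)*(y^3 - 12*y^2 + 47*y - 60) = (y - 3)*(y - 1)*(y + 3)*(y^2 - 9*y + 20) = (y - 4)*(y - 3)*(y - 1)*(y + 3)*(y - 5)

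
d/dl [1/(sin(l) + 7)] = -cos(l)/(sin(l) + 7)^2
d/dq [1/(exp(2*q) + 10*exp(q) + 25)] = 2*(-exp(q) - 5)*exp(q)/(exp(2*q) + 10*exp(q) + 25)^2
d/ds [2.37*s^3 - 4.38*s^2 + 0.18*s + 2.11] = 7.11*s^2 - 8.76*s + 0.18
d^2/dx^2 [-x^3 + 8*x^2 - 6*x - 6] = 16 - 6*x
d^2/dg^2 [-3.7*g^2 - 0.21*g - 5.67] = -7.40000000000000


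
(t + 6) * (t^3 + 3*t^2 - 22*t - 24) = t^4 + 9*t^3 - 4*t^2 - 156*t - 144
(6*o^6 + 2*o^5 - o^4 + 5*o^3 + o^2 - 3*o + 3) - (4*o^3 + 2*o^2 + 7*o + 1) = 6*o^6 + 2*o^5 - o^4 + o^3 - o^2 - 10*o + 2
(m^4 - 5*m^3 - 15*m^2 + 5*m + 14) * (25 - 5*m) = -5*m^5 + 50*m^4 - 50*m^3 - 400*m^2 + 55*m + 350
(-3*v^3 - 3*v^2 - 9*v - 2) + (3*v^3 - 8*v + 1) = -3*v^2 - 17*v - 1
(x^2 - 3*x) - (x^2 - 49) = 49 - 3*x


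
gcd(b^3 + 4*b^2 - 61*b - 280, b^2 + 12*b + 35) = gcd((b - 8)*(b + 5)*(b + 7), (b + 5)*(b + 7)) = b^2 + 12*b + 35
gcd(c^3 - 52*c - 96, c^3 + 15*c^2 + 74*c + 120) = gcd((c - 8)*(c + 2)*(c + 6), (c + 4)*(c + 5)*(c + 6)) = c + 6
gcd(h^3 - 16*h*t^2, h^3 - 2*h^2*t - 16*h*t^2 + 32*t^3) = -h^2 + 16*t^2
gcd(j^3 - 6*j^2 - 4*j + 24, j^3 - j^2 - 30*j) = j - 6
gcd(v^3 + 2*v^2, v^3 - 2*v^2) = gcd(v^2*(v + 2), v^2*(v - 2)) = v^2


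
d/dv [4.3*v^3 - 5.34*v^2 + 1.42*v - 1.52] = 12.9*v^2 - 10.68*v + 1.42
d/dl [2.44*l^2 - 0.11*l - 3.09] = 4.88*l - 0.11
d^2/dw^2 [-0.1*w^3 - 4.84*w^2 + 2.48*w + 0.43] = -0.6*w - 9.68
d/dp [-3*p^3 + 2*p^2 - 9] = p*(4 - 9*p)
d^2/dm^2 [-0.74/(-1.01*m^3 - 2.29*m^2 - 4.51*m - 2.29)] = (-(4.4844*m + 3.3892)*(1.01*m^3 + 2.29*m^2 + 4.51*m + 2.29) + 0.74*(3.03*m^2 + 4.58*m + 4.51)*(6.06*m^2 + 9.16*m + 9.02))/(1.01*m^3 + 2.29*m^2 + 4.51*m + 2.29)^3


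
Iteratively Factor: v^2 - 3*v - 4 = (v + 1)*(v - 4)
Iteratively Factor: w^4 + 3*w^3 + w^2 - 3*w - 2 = (w - 1)*(w^3 + 4*w^2 + 5*w + 2) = (w - 1)*(w + 2)*(w^2 + 2*w + 1) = (w - 1)*(w + 1)*(w + 2)*(w + 1)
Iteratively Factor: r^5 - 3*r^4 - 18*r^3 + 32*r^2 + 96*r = (r + 2)*(r^4 - 5*r^3 - 8*r^2 + 48*r) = (r + 2)*(r + 3)*(r^3 - 8*r^2 + 16*r) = (r - 4)*(r + 2)*(r + 3)*(r^2 - 4*r) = r*(r - 4)*(r + 2)*(r + 3)*(r - 4)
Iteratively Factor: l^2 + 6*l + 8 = (l + 2)*(l + 4)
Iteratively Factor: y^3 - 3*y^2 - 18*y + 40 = (y - 2)*(y^2 - y - 20) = (y - 2)*(y + 4)*(y - 5)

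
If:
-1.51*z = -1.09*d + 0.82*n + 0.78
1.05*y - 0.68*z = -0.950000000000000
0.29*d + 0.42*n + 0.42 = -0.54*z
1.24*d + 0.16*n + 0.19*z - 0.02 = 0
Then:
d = 0.17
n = -2.02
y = -0.45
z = 0.70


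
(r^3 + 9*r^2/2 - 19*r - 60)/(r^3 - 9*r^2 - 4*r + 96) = (r^2 + 17*r/2 + 15)/(r^2 - 5*r - 24)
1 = 1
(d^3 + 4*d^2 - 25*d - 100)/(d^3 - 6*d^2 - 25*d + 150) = (d + 4)/(d - 6)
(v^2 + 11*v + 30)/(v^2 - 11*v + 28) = (v^2 + 11*v + 30)/(v^2 - 11*v + 28)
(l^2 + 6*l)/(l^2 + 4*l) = (l + 6)/(l + 4)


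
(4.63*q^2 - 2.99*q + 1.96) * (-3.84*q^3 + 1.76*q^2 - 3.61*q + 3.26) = -17.7792*q^5 + 19.6304*q^4 - 29.5031*q^3 + 29.3373*q^2 - 16.823*q + 6.3896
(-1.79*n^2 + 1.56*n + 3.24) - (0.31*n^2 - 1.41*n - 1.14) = -2.1*n^2 + 2.97*n + 4.38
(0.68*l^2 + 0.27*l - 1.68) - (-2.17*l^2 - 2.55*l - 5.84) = 2.85*l^2 + 2.82*l + 4.16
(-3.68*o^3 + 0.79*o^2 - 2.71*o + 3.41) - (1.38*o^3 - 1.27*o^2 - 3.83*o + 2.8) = -5.06*o^3 + 2.06*o^2 + 1.12*o + 0.61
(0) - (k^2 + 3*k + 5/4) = -k^2 - 3*k - 5/4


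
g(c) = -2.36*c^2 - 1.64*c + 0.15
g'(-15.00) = 69.16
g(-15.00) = -506.25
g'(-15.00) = 69.16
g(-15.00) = -506.25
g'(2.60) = -13.91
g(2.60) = -20.07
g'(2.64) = -14.10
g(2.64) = -20.63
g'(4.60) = -23.35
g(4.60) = -57.33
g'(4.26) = -21.75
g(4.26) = -49.66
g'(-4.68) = 20.45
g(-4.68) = -43.86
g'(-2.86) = 11.86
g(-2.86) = -14.46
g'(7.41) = -36.62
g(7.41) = -141.59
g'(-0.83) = 2.28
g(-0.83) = -0.11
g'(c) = -4.72*c - 1.64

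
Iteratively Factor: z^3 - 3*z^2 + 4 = (z + 1)*(z^2 - 4*z + 4) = (z - 2)*(z + 1)*(z - 2)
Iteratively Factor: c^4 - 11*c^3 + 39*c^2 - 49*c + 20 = (c - 4)*(c^3 - 7*c^2 + 11*c - 5) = (c - 4)*(c - 1)*(c^2 - 6*c + 5) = (c - 4)*(c - 1)^2*(c - 5)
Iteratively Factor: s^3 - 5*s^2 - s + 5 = (s + 1)*(s^2 - 6*s + 5) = (s - 1)*(s + 1)*(s - 5)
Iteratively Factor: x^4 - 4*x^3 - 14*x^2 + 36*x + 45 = (x + 3)*(x^3 - 7*x^2 + 7*x + 15) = (x - 3)*(x + 3)*(x^2 - 4*x - 5) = (x - 5)*(x - 3)*(x + 3)*(x + 1)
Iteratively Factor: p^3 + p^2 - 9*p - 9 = (p + 3)*(p^2 - 2*p - 3) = (p + 1)*(p + 3)*(p - 3)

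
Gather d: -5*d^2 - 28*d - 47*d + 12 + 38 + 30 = -5*d^2 - 75*d + 80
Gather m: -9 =-9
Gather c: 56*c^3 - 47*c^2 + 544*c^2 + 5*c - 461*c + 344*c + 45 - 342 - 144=56*c^3 + 497*c^2 - 112*c - 441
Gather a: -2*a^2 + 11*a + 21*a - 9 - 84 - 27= -2*a^2 + 32*a - 120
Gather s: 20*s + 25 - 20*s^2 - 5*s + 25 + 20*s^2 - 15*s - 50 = 0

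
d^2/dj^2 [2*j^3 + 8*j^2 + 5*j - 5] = 12*j + 16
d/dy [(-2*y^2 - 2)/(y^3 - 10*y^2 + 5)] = 2*y*(-2*y^3 + 20*y^2 + (3*y - 20)*(y^2 + 1) - 10)/(y^3 - 10*y^2 + 5)^2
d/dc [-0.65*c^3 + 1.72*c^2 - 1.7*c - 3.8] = -1.95*c^2 + 3.44*c - 1.7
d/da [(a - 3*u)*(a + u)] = 2*a - 2*u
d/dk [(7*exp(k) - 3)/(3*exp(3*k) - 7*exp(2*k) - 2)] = (-(7*exp(k) - 3)*(9*exp(k) - 14)*exp(k) + 21*exp(3*k) - 49*exp(2*k) - 14)*exp(k)/(-3*exp(3*k) + 7*exp(2*k) + 2)^2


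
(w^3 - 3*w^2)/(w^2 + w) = w*(w - 3)/(w + 1)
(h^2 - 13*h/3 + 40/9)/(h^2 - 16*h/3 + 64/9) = (3*h - 5)/(3*h - 8)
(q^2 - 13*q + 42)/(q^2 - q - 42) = (q - 6)/(q + 6)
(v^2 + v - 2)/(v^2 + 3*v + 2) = (v - 1)/(v + 1)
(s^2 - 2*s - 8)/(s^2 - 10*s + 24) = (s + 2)/(s - 6)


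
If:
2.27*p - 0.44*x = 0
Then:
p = 0.193832599118943*x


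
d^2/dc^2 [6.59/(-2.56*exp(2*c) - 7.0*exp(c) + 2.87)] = (-6.59*(5.12*exp(c) + 7.0)*(10.24*exp(c) + 14.0)*exp(c) + (67.4816*exp(c) + 46.13)*(2.56*exp(2*c) + 7.0*exp(c) - 2.87))*exp(c)/(2.56*exp(2*c) + 7.0*exp(c) - 2.87)^3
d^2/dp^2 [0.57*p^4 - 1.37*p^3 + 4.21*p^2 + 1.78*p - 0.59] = 6.84*p^2 - 8.22*p + 8.42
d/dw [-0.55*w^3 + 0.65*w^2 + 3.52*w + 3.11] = -1.65*w^2 + 1.3*w + 3.52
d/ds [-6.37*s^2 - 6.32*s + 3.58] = -12.74*s - 6.32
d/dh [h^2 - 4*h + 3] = 2*h - 4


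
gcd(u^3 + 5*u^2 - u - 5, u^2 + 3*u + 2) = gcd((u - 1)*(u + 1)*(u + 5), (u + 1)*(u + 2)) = u + 1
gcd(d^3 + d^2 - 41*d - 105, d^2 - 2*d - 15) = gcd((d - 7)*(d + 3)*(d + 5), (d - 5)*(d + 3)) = d + 3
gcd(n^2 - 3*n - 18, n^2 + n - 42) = n - 6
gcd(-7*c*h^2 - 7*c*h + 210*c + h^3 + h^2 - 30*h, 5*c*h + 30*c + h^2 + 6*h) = h + 6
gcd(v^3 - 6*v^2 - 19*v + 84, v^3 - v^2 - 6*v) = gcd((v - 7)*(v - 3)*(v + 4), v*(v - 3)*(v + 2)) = v - 3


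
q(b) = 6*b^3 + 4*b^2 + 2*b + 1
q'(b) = 18*b^2 + 8*b + 2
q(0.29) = 2.06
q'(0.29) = 5.83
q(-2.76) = -100.20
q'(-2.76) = 117.04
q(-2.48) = -70.88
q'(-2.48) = 92.87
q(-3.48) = -210.38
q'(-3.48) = 192.15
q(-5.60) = -938.46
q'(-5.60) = 521.68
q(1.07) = 15.07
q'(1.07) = 31.17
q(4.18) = 517.46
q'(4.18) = 349.94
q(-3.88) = -297.01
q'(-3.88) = 241.94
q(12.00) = 10969.00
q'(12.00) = 2690.00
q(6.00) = 1453.00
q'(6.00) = 698.00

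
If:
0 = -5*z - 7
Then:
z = -7/5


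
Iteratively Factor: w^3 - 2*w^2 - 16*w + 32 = (w - 4)*(w^2 + 2*w - 8) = (w - 4)*(w + 4)*(w - 2)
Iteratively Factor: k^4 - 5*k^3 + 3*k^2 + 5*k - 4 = (k - 1)*(k^3 - 4*k^2 - k + 4) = (k - 1)*(k + 1)*(k^2 - 5*k + 4) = (k - 1)^2*(k + 1)*(k - 4)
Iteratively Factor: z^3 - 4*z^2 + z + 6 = (z - 3)*(z^2 - z - 2) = (z - 3)*(z - 2)*(z + 1)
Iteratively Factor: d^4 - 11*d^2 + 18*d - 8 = (d - 1)*(d^3 + d^2 - 10*d + 8) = (d - 1)*(d + 4)*(d^2 - 3*d + 2) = (d - 2)*(d - 1)*(d + 4)*(d - 1)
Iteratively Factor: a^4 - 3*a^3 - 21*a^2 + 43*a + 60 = (a - 3)*(a^3 - 21*a - 20) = (a - 5)*(a - 3)*(a^2 + 5*a + 4) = (a - 5)*(a - 3)*(a + 4)*(a + 1)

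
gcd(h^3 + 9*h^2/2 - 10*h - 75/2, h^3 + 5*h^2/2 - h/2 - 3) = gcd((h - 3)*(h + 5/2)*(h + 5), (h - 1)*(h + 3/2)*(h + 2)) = 1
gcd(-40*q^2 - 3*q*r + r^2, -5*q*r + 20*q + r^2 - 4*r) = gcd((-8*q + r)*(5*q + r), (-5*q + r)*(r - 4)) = 1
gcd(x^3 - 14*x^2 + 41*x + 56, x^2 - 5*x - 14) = x - 7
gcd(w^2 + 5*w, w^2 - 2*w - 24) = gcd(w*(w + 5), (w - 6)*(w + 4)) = 1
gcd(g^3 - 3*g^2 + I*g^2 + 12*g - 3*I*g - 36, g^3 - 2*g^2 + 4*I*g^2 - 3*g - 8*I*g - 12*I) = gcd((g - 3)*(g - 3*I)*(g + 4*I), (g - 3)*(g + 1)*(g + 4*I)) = g^2 + g*(-3 + 4*I) - 12*I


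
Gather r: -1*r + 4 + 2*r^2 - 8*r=2*r^2 - 9*r + 4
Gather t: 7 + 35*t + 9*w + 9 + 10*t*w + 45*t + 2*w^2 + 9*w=t*(10*w + 80) + 2*w^2 + 18*w + 16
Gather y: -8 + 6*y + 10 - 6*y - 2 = 0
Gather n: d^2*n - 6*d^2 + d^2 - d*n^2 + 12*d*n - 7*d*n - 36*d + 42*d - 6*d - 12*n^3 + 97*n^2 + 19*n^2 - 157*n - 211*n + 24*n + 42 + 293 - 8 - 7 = -5*d^2 - 12*n^3 + n^2*(116 - d) + n*(d^2 + 5*d - 344) + 320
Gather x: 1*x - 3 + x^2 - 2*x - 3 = x^2 - x - 6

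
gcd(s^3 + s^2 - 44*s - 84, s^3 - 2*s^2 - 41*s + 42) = s^2 - s - 42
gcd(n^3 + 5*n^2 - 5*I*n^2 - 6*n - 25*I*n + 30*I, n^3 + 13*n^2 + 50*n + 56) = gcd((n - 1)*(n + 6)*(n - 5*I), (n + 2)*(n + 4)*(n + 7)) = 1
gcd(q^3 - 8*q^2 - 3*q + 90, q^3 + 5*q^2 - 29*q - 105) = q^2 - 2*q - 15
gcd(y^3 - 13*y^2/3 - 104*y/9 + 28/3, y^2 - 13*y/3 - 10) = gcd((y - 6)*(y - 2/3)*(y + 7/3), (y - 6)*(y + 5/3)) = y - 6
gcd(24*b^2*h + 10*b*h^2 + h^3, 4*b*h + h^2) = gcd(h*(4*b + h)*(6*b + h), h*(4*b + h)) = 4*b*h + h^2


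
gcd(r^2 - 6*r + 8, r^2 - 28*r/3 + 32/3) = 1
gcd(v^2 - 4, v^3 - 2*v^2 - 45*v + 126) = 1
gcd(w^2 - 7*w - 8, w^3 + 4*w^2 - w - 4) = w + 1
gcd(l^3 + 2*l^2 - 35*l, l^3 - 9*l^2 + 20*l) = l^2 - 5*l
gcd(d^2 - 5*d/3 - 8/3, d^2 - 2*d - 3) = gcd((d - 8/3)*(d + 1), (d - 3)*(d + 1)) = d + 1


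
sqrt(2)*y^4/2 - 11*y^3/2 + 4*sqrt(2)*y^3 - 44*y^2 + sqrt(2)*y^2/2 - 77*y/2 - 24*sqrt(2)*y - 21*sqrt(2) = (y + 7)*(y - 6*sqrt(2))*(y + sqrt(2)/2)*(sqrt(2)*y/2 + sqrt(2)/2)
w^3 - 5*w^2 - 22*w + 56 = (w - 7)*(w - 2)*(w + 4)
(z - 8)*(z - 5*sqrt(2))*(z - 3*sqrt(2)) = z^3 - 8*sqrt(2)*z^2 - 8*z^2 + 30*z + 64*sqrt(2)*z - 240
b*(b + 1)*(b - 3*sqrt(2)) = b^3 - 3*sqrt(2)*b^2 + b^2 - 3*sqrt(2)*b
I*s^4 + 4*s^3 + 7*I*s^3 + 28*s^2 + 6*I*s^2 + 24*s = s*(s + 6)*(s - 4*I)*(I*s + I)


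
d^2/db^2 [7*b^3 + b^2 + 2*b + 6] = 42*b + 2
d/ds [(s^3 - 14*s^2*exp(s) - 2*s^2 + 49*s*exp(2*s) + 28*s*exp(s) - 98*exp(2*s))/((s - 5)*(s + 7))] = (-14*s^4*exp(s) + s^4 + 98*s^3*exp(2*s) + 4*s^3 - 49*s^2*exp(2*s) + 490*s^2*exp(s) - 109*s^2 - 3626*s*exp(2*s) + 140*s + 5341*exp(2*s) - 980*exp(s))/(s^4 + 4*s^3 - 66*s^2 - 140*s + 1225)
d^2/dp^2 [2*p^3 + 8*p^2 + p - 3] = 12*p + 16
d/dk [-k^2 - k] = -2*k - 1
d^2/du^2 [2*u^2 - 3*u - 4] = 4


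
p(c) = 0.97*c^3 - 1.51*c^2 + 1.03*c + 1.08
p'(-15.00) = 701.08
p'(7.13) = 127.43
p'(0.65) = 0.30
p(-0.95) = -2.09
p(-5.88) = -254.38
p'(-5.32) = 99.46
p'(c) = 2.91*c^2 - 3.02*c + 1.03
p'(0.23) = 0.49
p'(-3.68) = 51.55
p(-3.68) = -71.50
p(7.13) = 283.25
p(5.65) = 133.65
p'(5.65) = 76.86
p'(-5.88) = 119.40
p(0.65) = 1.38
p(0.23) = 1.25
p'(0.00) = 1.03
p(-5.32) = -193.19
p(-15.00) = -3627.87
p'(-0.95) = 6.53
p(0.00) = 1.08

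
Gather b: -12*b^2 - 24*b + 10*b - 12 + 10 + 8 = -12*b^2 - 14*b + 6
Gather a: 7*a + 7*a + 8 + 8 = 14*a + 16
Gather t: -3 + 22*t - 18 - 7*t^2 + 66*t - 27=-7*t^2 + 88*t - 48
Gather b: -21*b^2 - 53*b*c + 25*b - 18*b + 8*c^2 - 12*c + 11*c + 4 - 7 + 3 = -21*b^2 + b*(7 - 53*c) + 8*c^2 - c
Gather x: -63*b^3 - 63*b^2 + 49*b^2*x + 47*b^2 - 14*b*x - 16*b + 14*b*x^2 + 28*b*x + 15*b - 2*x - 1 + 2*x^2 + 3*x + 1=-63*b^3 - 16*b^2 - b + x^2*(14*b + 2) + x*(49*b^2 + 14*b + 1)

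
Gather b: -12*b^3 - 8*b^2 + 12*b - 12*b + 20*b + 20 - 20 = -12*b^3 - 8*b^2 + 20*b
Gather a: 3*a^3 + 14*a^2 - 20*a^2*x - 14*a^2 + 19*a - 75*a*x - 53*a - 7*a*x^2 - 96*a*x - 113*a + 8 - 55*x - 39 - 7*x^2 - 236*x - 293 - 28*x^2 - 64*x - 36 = 3*a^3 - 20*a^2*x + a*(-7*x^2 - 171*x - 147) - 35*x^2 - 355*x - 360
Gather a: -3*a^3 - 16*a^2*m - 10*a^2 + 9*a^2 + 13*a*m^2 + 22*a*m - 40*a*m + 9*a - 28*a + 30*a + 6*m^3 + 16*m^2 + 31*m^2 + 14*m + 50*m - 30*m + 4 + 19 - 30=-3*a^3 + a^2*(-16*m - 1) + a*(13*m^2 - 18*m + 11) + 6*m^3 + 47*m^2 + 34*m - 7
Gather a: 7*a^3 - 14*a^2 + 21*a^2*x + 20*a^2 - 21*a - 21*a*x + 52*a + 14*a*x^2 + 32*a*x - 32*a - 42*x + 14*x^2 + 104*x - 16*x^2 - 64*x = 7*a^3 + a^2*(21*x + 6) + a*(14*x^2 + 11*x - 1) - 2*x^2 - 2*x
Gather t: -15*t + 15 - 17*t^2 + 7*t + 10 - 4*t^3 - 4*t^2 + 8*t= -4*t^3 - 21*t^2 + 25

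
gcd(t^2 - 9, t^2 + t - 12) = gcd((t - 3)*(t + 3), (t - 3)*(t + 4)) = t - 3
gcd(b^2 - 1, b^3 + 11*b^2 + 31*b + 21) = b + 1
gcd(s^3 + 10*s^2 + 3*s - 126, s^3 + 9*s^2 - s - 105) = s^2 + 4*s - 21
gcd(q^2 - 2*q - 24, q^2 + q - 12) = q + 4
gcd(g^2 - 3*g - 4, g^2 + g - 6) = 1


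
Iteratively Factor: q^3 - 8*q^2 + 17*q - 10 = (q - 1)*(q^2 - 7*q + 10) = (q - 5)*(q - 1)*(q - 2)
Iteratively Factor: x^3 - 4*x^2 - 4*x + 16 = (x + 2)*(x^2 - 6*x + 8) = (x - 4)*(x + 2)*(x - 2)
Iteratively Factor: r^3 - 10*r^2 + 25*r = (r - 5)*(r^2 - 5*r) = r*(r - 5)*(r - 5)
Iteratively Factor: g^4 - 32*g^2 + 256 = (g - 4)*(g^3 + 4*g^2 - 16*g - 64) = (g - 4)*(g + 4)*(g^2 - 16) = (g - 4)*(g + 4)^2*(g - 4)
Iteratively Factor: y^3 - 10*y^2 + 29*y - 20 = (y - 1)*(y^2 - 9*y + 20) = (y - 4)*(y - 1)*(y - 5)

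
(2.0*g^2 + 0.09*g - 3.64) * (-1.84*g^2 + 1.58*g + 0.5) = -3.68*g^4 + 2.9944*g^3 + 7.8398*g^2 - 5.7062*g - 1.82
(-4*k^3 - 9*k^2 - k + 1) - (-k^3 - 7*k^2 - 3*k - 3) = -3*k^3 - 2*k^2 + 2*k + 4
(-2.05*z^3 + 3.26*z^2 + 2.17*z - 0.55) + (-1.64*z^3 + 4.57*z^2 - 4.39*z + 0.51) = -3.69*z^3 + 7.83*z^2 - 2.22*z - 0.04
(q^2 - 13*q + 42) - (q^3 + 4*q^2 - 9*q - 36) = -q^3 - 3*q^2 - 4*q + 78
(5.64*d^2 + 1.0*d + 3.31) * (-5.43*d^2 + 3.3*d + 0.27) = -30.6252*d^4 + 13.182*d^3 - 13.1505*d^2 + 11.193*d + 0.8937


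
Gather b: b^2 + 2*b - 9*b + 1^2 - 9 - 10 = b^2 - 7*b - 18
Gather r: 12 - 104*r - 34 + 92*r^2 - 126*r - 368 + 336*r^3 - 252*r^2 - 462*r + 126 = 336*r^3 - 160*r^2 - 692*r - 264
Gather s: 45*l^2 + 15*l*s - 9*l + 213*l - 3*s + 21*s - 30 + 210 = 45*l^2 + 204*l + s*(15*l + 18) + 180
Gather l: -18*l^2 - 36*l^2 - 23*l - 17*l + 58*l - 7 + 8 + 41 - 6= -54*l^2 + 18*l + 36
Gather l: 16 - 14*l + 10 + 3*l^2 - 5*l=3*l^2 - 19*l + 26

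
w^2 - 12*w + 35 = (w - 7)*(w - 5)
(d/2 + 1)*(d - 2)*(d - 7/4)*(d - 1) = d^4/2 - 11*d^3/8 - 9*d^2/8 + 11*d/2 - 7/2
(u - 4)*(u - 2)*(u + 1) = u^3 - 5*u^2 + 2*u + 8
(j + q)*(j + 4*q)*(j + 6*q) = j^3 + 11*j^2*q + 34*j*q^2 + 24*q^3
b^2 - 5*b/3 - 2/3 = (b - 2)*(b + 1/3)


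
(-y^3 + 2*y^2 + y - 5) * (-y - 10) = y^4 + 8*y^3 - 21*y^2 - 5*y + 50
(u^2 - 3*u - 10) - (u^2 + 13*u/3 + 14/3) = -22*u/3 - 44/3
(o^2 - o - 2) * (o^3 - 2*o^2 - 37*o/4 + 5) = o^5 - 3*o^4 - 37*o^3/4 + 73*o^2/4 + 27*o/2 - 10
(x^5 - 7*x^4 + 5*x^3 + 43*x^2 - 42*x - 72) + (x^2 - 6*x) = x^5 - 7*x^4 + 5*x^3 + 44*x^2 - 48*x - 72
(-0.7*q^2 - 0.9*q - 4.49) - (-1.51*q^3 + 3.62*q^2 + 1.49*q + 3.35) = 1.51*q^3 - 4.32*q^2 - 2.39*q - 7.84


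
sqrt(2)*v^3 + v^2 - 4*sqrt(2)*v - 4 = (v - 2)*(v + 2)*(sqrt(2)*v + 1)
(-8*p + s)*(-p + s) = 8*p^2 - 9*p*s + s^2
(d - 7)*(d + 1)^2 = d^3 - 5*d^2 - 13*d - 7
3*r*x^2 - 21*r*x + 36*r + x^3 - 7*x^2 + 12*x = (3*r + x)*(x - 4)*(x - 3)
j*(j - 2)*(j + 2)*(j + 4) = j^4 + 4*j^3 - 4*j^2 - 16*j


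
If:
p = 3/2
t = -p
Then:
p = 3/2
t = -3/2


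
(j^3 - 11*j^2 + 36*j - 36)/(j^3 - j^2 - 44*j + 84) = (j - 3)/(j + 7)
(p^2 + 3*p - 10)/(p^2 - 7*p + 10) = (p + 5)/(p - 5)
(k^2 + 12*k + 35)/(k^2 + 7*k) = (k + 5)/k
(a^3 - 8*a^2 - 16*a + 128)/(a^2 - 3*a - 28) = (a^2 - 12*a + 32)/(a - 7)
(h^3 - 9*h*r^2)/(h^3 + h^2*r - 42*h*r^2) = (h^2 - 9*r^2)/(h^2 + h*r - 42*r^2)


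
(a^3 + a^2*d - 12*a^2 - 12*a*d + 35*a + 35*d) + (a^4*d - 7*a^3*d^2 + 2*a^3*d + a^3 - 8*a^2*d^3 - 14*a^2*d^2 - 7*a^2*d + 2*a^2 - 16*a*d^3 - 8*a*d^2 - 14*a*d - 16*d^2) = a^4*d - 7*a^3*d^2 + 2*a^3*d + 2*a^3 - 8*a^2*d^3 - 14*a^2*d^2 - 6*a^2*d - 10*a^2 - 16*a*d^3 - 8*a*d^2 - 26*a*d + 35*a - 16*d^2 + 35*d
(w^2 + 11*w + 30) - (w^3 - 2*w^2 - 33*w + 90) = -w^3 + 3*w^2 + 44*w - 60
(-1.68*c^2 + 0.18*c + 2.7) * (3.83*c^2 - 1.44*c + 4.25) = -6.4344*c^4 + 3.1086*c^3 + 2.9418*c^2 - 3.123*c + 11.475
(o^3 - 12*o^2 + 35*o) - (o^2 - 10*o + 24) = o^3 - 13*o^2 + 45*o - 24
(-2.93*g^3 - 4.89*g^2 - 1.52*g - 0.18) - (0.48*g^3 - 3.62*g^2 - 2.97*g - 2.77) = -3.41*g^3 - 1.27*g^2 + 1.45*g + 2.59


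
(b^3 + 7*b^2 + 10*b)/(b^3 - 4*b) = (b + 5)/(b - 2)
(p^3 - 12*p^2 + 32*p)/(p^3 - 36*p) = (p^2 - 12*p + 32)/(p^2 - 36)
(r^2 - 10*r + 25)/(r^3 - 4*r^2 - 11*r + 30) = (r - 5)/(r^2 + r - 6)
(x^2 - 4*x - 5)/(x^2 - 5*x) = (x + 1)/x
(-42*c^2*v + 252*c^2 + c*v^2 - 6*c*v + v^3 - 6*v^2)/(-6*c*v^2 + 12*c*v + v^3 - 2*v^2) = (7*c*v - 42*c + v^2 - 6*v)/(v*(v - 2))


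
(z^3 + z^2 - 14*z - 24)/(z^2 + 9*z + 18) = (z^2 - 2*z - 8)/(z + 6)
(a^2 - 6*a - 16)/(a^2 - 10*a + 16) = (a + 2)/(a - 2)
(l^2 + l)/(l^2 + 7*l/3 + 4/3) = 3*l/(3*l + 4)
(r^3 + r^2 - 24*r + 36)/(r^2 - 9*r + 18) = (r^2 + 4*r - 12)/(r - 6)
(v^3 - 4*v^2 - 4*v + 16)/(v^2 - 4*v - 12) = (v^2 - 6*v + 8)/(v - 6)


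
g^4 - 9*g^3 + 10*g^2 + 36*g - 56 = (g - 7)*(g - 2)^2*(g + 2)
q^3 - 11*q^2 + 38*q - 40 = (q - 5)*(q - 4)*(q - 2)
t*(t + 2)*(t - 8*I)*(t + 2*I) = t^4 + 2*t^3 - 6*I*t^3 + 16*t^2 - 12*I*t^2 + 32*t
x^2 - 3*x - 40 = (x - 8)*(x + 5)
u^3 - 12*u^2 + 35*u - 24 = (u - 8)*(u - 3)*(u - 1)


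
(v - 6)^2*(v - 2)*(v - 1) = v^4 - 15*v^3 + 74*v^2 - 132*v + 72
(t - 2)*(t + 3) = t^2 + t - 6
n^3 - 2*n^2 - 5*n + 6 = (n - 3)*(n - 1)*(n + 2)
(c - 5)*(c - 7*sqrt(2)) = c^2 - 7*sqrt(2)*c - 5*c + 35*sqrt(2)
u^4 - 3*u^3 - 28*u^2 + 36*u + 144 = (u - 6)*(u - 3)*(u + 2)*(u + 4)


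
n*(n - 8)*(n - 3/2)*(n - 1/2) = n^4 - 10*n^3 + 67*n^2/4 - 6*n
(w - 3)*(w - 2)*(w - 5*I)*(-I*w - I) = -I*w^4 - 5*w^3 + 4*I*w^3 + 20*w^2 - I*w^2 - 5*w - 6*I*w - 30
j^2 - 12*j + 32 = (j - 8)*(j - 4)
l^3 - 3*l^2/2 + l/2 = l*(l - 1)*(l - 1/2)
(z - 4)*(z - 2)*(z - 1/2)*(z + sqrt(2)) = z^4 - 13*z^3/2 + sqrt(2)*z^3 - 13*sqrt(2)*z^2/2 + 11*z^2 - 4*z + 11*sqrt(2)*z - 4*sqrt(2)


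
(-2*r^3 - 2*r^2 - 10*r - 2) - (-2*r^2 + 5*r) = -2*r^3 - 15*r - 2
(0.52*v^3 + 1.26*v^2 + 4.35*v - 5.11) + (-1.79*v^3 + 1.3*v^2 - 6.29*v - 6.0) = -1.27*v^3 + 2.56*v^2 - 1.94*v - 11.11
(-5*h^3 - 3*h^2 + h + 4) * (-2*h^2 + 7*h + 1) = 10*h^5 - 29*h^4 - 28*h^3 - 4*h^2 + 29*h + 4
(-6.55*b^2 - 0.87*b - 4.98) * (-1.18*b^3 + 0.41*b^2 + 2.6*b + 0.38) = 7.729*b^5 - 1.6589*b^4 - 11.5103*b^3 - 6.7928*b^2 - 13.2786*b - 1.8924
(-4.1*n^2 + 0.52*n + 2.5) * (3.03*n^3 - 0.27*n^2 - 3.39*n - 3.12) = -12.423*n^5 + 2.6826*n^4 + 21.3336*n^3 + 10.3542*n^2 - 10.0974*n - 7.8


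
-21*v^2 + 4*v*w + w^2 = (-3*v + w)*(7*v + w)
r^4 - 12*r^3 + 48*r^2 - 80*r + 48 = (r - 6)*(r - 2)^3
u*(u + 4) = u^2 + 4*u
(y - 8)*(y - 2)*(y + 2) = y^3 - 8*y^2 - 4*y + 32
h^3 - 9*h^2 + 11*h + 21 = (h - 7)*(h - 3)*(h + 1)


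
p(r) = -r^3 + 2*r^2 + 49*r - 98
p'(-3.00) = 10.00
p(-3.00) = -200.00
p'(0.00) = 49.00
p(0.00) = -98.00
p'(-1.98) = 29.32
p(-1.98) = -179.42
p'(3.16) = 31.68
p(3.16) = 45.26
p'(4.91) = -3.68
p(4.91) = 72.44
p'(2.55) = 39.69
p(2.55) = 23.37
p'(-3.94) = -13.33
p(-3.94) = -198.85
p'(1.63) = 47.55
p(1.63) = -17.15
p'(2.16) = 43.64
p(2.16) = 7.09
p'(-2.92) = 11.74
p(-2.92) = -199.13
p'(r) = -3*r^2 + 4*r + 49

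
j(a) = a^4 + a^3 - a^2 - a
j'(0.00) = -1.00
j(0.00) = 0.00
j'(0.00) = -1.00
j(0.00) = 0.00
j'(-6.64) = -1026.47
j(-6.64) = 1613.69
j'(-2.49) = -39.17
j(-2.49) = 19.29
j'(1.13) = 6.34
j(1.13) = 0.67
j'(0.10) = -1.17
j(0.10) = -0.11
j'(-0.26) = -0.35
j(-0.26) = 0.18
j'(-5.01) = -418.69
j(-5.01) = 484.17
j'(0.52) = -0.67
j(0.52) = -0.58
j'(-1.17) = -0.96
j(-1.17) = 0.07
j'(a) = 4*a^3 + 3*a^2 - 2*a - 1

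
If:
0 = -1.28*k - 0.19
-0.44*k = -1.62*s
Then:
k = -0.15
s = -0.04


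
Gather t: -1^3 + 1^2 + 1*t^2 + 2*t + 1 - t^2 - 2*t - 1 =0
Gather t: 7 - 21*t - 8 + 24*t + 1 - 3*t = 0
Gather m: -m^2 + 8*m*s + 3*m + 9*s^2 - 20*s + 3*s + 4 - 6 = -m^2 + m*(8*s + 3) + 9*s^2 - 17*s - 2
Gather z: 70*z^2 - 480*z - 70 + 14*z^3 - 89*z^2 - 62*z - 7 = 14*z^3 - 19*z^2 - 542*z - 77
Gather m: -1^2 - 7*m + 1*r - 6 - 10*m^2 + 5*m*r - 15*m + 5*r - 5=-10*m^2 + m*(5*r - 22) + 6*r - 12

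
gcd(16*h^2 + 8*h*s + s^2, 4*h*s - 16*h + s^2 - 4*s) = 4*h + s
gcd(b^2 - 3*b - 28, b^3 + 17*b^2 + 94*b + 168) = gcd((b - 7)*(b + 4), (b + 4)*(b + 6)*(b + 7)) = b + 4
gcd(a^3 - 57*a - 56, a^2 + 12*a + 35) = a + 7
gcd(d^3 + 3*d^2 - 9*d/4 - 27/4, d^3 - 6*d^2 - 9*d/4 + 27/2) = d^2 - 9/4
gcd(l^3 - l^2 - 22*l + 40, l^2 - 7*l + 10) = l - 2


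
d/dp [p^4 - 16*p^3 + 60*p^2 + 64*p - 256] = 4*p^3 - 48*p^2 + 120*p + 64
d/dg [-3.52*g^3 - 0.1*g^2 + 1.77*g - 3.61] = -10.56*g^2 - 0.2*g + 1.77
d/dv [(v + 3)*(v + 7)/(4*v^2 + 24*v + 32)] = (-(v + 3)^2*(v + 7) + (v + 5)*(v^2 + 6*v + 8))/(2*(v^2 + 6*v + 8)^2)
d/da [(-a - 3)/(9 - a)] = -12/(a - 9)^2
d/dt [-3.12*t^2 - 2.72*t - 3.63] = -6.24*t - 2.72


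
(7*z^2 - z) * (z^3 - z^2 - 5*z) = 7*z^5 - 8*z^4 - 34*z^3 + 5*z^2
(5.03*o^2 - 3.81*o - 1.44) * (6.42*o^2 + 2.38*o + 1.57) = 32.2926*o^4 - 12.4888*o^3 - 10.4155*o^2 - 9.4089*o - 2.2608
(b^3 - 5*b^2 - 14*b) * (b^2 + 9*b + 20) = b^5 + 4*b^4 - 39*b^3 - 226*b^2 - 280*b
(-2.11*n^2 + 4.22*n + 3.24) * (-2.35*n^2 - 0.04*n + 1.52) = 4.9585*n^4 - 9.8326*n^3 - 10.99*n^2 + 6.2848*n + 4.9248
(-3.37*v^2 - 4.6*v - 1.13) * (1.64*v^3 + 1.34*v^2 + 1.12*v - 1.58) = -5.5268*v^5 - 12.0598*v^4 - 11.7916*v^3 - 1.3416*v^2 + 6.0024*v + 1.7854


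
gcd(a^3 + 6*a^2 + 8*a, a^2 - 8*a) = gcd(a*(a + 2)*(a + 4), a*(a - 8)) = a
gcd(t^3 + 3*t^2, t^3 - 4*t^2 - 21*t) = t^2 + 3*t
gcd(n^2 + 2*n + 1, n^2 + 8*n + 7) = n + 1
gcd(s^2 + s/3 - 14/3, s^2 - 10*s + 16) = s - 2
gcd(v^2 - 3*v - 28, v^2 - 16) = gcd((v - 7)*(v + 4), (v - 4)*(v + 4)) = v + 4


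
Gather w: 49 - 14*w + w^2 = w^2 - 14*w + 49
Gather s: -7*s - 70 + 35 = -7*s - 35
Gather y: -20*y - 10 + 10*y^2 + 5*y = 10*y^2 - 15*y - 10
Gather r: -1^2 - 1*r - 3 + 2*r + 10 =r + 6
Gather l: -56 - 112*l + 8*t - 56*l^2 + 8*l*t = -56*l^2 + l*(8*t - 112) + 8*t - 56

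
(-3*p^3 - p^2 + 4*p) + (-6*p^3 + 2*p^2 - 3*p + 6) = -9*p^3 + p^2 + p + 6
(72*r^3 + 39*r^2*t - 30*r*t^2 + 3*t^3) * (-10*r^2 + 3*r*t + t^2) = -720*r^5 - 174*r^4*t + 489*r^3*t^2 - 81*r^2*t^3 - 21*r*t^4 + 3*t^5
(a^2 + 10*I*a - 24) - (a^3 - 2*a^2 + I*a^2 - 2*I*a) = -a^3 + 3*a^2 - I*a^2 + 12*I*a - 24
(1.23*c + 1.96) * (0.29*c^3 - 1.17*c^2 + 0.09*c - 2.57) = 0.3567*c^4 - 0.8707*c^3 - 2.1825*c^2 - 2.9847*c - 5.0372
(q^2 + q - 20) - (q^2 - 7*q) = 8*q - 20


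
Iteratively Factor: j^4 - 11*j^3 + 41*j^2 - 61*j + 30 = (j - 2)*(j^3 - 9*j^2 + 23*j - 15) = (j - 3)*(j - 2)*(j^2 - 6*j + 5) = (j - 3)*(j - 2)*(j - 1)*(j - 5)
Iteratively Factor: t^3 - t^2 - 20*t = (t + 4)*(t^2 - 5*t) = (t - 5)*(t + 4)*(t)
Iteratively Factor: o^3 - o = (o + 1)*(o^2 - o) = (o - 1)*(o + 1)*(o)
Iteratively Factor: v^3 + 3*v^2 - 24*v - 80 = (v - 5)*(v^2 + 8*v + 16) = (v - 5)*(v + 4)*(v + 4)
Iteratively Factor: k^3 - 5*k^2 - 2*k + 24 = (k + 2)*(k^2 - 7*k + 12) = (k - 3)*(k + 2)*(k - 4)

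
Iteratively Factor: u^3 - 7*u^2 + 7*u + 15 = (u - 3)*(u^2 - 4*u - 5) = (u - 3)*(u + 1)*(u - 5)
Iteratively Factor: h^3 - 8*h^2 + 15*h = (h)*(h^2 - 8*h + 15) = h*(h - 5)*(h - 3)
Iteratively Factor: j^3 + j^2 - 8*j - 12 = (j + 2)*(j^2 - j - 6) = (j - 3)*(j + 2)*(j + 2)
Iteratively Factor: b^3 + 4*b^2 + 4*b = (b + 2)*(b^2 + 2*b) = (b + 2)^2*(b)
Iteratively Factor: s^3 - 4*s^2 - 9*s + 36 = (s + 3)*(s^2 - 7*s + 12) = (s - 4)*(s + 3)*(s - 3)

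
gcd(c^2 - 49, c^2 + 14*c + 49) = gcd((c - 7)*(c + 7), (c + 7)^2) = c + 7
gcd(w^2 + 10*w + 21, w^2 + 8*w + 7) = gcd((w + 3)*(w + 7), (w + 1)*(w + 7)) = w + 7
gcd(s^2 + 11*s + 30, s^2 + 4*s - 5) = s + 5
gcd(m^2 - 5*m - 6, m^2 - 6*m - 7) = m + 1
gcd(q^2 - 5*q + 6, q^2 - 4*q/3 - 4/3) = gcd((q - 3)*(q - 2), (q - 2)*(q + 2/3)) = q - 2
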